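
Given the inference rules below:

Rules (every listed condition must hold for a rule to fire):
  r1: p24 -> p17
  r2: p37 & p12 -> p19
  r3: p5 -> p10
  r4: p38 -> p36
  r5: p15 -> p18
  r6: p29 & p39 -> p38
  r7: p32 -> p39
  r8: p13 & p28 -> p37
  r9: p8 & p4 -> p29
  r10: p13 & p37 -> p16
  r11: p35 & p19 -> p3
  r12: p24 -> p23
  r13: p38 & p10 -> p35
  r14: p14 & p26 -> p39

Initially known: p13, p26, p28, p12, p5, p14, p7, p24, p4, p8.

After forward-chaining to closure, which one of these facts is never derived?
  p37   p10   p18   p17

p18

Round 1: r1 [p24 -> p17]; r3 [p5 -> p10]; r8 [p13 & p28 -> p37]; r9 [p8 & p4 -> p29]; r12 [p24 -> p23]; r14 [p14 & p26 -> p39]. Adds p17, p10, p37, p29, p23, p39.
Round 2: r2 [p37 & p12 -> p19]; r6 [p29 & p39 -> p38]; r10 [p13 & p37 -> p16]. Adds p19, p38, p16.
Round 3: r4 [p38 -> p36]; r13 [p38 & p10 -> p35]. Adds p36, p35.
Round 4: r11 [p35 & p19 -> p3]. Adds p3.
Derived: p17 (round 1), p37 (round 1), p10 (round 1). p18 never appears in any round.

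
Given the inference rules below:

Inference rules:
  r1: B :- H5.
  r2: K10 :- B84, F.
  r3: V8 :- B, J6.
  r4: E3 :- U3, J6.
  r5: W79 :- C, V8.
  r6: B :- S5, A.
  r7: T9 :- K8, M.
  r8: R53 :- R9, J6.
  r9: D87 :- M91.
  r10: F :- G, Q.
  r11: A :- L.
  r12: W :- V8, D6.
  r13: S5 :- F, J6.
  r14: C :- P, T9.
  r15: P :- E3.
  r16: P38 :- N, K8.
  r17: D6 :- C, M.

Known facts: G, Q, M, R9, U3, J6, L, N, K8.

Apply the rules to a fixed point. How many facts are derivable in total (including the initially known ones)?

Round 1: r4 [E3 :- U3, J6.]; r7 [T9 :- K8, M.]; r8 [R53 :- R9, J6.]; r10 [F :- G, Q.]; r11 [A :- L.]; r16 [P38 :- N, K8.]. New: E3, T9, R53, F, A, P38.
Round 2: r13 [S5 :- F, J6.]; r15 [P :- E3.]. New: S5, P.
Round 3: r6 [B :- S5, A.]; r14 [C :- P, T9.]. New: B, C.
Round 4: r3 [V8 :- B, J6.]; r17 [D6 :- C, M.]. New: V8, D6.
Round 5: r5 [W79 :- C, V8.]; r12 [W :- V8, D6.]. New: W79, W.
Closure: {A, B, C, D6, E3, F, G, J6, K8, L, M, N, P, P38, Q, R53, R9, S5, T9, U3, V8, W, W79} — 23 facts.

23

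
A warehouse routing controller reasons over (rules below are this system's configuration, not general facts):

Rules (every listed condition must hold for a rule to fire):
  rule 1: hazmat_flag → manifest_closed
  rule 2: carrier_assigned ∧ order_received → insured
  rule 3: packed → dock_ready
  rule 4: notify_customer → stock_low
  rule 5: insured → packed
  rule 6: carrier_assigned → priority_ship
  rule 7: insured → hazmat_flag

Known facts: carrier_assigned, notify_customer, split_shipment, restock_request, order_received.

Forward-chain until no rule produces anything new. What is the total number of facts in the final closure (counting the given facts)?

Round 1 fires rule 2, rule 4, rule 6, giving insured, stock_low, priority_ship.
Round 2 fires rule 5, rule 7, giving packed, hazmat_flag.
Round 3 fires rule 1, rule 3, giving manifest_closed, dock_ready.
Closure: {carrier_assigned, dock_ready, hazmat_flag, insured, manifest_closed, notify_customer, order_received, packed, priority_ship, restock_request, split_shipment, stock_low} — 12 facts.

12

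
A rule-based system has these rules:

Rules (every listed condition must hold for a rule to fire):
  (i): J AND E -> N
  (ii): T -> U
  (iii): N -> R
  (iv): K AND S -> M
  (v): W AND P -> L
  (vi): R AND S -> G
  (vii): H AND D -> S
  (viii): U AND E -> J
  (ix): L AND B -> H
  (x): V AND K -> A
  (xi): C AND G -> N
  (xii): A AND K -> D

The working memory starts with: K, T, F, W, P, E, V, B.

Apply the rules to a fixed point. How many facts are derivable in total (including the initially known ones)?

Round 1: (ii) [T -> U]; (v) [W AND P -> L]; (x) [V AND K -> A]. Adds U, L, A.
Round 2: (viii) [U AND E -> J]; (ix) [L AND B -> H]; (xii) [A AND K -> D]. Adds J, H, D.
Round 3: (i) [J AND E -> N]; (vii) [H AND D -> S]. Adds N, S.
Round 4: (iii) [N -> R]; (iv) [K AND S -> M]. Adds R, M.
Round 5: (vi) [R AND S -> G]. Adds G.
Closure: {A, B, D, E, F, G, H, J, K, L, M, N, P, R, S, T, U, V, W} — 19 facts.

19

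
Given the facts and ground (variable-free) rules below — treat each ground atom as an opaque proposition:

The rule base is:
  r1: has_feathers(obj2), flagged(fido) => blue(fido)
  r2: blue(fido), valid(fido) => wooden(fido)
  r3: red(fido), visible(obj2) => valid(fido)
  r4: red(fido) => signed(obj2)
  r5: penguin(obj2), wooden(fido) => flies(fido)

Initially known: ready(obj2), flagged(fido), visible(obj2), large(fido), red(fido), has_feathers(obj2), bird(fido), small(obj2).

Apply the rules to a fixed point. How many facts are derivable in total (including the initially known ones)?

Round 1 — r1, r3, r4, derive blue(fido), valid(fido), signed(obj2).
Round 2 — r2, derive wooden(fido).
Closure: {bird(fido), blue(fido), flagged(fido), has_feathers(obj2), large(fido), ready(obj2), red(fido), signed(obj2), small(obj2), valid(fido), visible(obj2), wooden(fido)} — 12 facts.

12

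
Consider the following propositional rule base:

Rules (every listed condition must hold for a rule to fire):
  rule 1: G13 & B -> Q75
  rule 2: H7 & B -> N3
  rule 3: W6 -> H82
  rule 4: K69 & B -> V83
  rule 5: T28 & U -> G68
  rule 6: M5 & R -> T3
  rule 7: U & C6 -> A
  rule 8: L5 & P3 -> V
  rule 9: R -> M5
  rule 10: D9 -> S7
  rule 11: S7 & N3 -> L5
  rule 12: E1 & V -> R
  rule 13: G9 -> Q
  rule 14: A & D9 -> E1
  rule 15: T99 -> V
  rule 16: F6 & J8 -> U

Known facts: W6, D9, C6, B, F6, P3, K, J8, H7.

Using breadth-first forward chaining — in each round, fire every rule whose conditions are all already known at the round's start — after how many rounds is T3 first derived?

[1] rule 2 [H7 & B -> N3]; rule 3 [W6 -> H82]; rule 10 [D9 -> S7]; rule 16 [F6 & J8 -> U]. ⇒ new: N3, H82, S7, U.
[2] rule 7 [U & C6 -> A]; rule 11 [S7 & N3 -> L5]. ⇒ new: A, L5.
[3] rule 8 [L5 & P3 -> V]; rule 14 [A & D9 -> E1]. ⇒ new: V, E1.
[4] rule 12 [E1 & V -> R]. ⇒ new: R.
[5] rule 9 [R -> M5]. ⇒ new: M5.
[6] rule 6 [M5 & R -> T3]. ⇒ new: T3.
T3 first appears in round 6.

6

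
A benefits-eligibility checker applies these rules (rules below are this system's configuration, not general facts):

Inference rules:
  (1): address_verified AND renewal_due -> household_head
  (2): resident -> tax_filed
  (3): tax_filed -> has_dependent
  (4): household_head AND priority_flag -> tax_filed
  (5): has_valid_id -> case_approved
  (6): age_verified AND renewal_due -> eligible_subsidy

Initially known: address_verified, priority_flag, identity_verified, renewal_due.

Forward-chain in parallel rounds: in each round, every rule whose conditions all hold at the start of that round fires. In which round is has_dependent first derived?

3

Round 1: (1) [address_verified AND renewal_due -> household_head]. Adds household_head.
Round 2: (4) [household_head AND priority_flag -> tax_filed]. Adds tax_filed.
Round 3: (3) [tax_filed -> has_dependent]. Adds has_dependent.
has_dependent first appears in round 3.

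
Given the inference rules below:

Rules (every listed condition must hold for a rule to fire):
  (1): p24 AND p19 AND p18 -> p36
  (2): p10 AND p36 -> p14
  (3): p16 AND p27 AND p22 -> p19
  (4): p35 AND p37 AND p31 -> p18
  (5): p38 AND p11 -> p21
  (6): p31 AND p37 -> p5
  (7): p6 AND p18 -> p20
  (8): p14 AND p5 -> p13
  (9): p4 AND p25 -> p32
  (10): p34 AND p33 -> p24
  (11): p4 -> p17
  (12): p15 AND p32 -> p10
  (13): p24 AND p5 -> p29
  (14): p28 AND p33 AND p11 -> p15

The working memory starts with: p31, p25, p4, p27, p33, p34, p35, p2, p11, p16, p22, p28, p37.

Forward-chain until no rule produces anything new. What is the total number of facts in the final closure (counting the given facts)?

25

Round 1: (3) [p16 AND p27 AND p22 -> p19]; (4) [p35 AND p37 AND p31 -> p18]; (6) [p31 AND p37 -> p5]; (9) [p4 AND p25 -> p32]; (10) [p34 AND p33 -> p24]; (11) [p4 -> p17]; (14) [p28 AND p33 AND p11 -> p15]. Adds p19, p18, p5, p32, p24, p17, p15.
Round 2: (1) [p24 AND p19 AND p18 -> p36]; (12) [p15 AND p32 -> p10]; (13) [p24 AND p5 -> p29]. Adds p36, p10, p29.
Round 3: (2) [p10 AND p36 -> p14]. Adds p14.
Round 4: (8) [p14 AND p5 -> p13]. Adds p13.
Closure: {p10, p11, p13, p14, p15, p16, p17, p18, p19, p2, p22, p24, p25, p27, p28, p29, p31, p32, p33, p34, p35, p36, p37, p4, p5} — 25 facts.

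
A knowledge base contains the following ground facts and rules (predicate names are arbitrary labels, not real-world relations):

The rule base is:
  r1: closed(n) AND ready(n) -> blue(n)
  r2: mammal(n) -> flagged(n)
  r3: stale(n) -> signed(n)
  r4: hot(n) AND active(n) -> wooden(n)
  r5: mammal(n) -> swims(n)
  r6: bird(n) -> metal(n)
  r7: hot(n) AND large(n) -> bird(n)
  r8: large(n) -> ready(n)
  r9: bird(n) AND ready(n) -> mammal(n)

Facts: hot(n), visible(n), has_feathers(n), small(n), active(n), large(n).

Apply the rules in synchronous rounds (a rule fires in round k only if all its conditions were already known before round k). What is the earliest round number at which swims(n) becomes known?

3

Round 1: r4 [hot(n) AND active(n) -> wooden(n)]; r7 [hot(n) AND large(n) -> bird(n)]; r8 [large(n) -> ready(n)]. Adds wooden(n), bird(n), ready(n).
Round 2: r6 [bird(n) -> metal(n)]; r9 [bird(n) AND ready(n) -> mammal(n)]. Adds metal(n), mammal(n).
Round 3: r2 [mammal(n) -> flagged(n)]; r5 [mammal(n) -> swims(n)]. Adds flagged(n), swims(n).
swims(n) first appears in round 3.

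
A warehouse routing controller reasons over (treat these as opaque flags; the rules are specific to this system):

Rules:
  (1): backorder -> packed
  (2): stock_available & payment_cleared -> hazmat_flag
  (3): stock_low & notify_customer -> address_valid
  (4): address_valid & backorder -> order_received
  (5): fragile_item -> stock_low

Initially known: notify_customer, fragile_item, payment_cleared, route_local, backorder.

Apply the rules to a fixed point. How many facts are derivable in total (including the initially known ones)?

9

[1] (1) [backorder -> packed]; (5) [fragile_item -> stock_low]. ⇒ new: packed, stock_low.
[2] (3) [stock_low & notify_customer -> address_valid]. ⇒ new: address_valid.
[3] (4) [address_valid & backorder -> order_received]. ⇒ new: order_received.
Closure: {address_valid, backorder, fragile_item, notify_customer, order_received, packed, payment_cleared, route_local, stock_low} — 9 facts.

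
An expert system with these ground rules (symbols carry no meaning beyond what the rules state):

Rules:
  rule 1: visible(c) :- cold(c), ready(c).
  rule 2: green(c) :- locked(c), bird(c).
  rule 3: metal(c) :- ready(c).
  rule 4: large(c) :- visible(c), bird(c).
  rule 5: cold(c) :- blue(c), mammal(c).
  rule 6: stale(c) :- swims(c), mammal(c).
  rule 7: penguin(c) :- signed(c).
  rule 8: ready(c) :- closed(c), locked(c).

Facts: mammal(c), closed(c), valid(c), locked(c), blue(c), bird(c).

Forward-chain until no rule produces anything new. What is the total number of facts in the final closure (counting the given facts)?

12

[1] rule 2 [green(c) :- locked(c), bird(c).]; rule 5 [cold(c) :- blue(c), mammal(c).]; rule 8 [ready(c) :- closed(c), locked(c).]. ⇒ new: green(c), cold(c), ready(c).
[2] rule 1 [visible(c) :- cold(c), ready(c).]; rule 3 [metal(c) :- ready(c).]. ⇒ new: visible(c), metal(c).
[3] rule 4 [large(c) :- visible(c), bird(c).]. ⇒ new: large(c).
Closure: {bird(c), blue(c), closed(c), cold(c), green(c), large(c), locked(c), mammal(c), metal(c), ready(c), valid(c), visible(c)} — 12 facts.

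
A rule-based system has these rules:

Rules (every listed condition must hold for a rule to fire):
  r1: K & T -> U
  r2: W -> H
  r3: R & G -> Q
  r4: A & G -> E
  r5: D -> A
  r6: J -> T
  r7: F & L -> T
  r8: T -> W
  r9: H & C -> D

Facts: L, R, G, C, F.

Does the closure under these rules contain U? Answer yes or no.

Round 1: r3 [R & G -> Q]; r7 [F & L -> T]. Adds Q, T.
Round 2: r8 [T -> W]. Adds W.
Round 3: r2 [W -> H]. Adds H.
Round 4: r9 [H & C -> D]. Adds D.
Round 5: r5 [D -> A]. Adds A.
Round 6: r4 [A & G -> E]. Adds E.
Fixed point reached. U is concluded only by r1; r1 needs K (never derived).

no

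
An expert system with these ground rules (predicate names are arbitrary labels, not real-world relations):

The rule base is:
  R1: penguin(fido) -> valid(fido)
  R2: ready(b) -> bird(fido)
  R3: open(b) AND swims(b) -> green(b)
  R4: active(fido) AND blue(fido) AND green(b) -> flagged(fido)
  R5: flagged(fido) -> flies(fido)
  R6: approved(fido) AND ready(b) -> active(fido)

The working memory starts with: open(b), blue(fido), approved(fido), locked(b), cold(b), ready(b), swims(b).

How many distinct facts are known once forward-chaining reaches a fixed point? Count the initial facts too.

12

Round 1: R2 [ready(b) -> bird(fido)]; R3 [open(b) AND swims(b) -> green(b)]; R6 [approved(fido) AND ready(b) -> active(fido)]. Adds bird(fido), green(b), active(fido).
Round 2: R4 [active(fido) AND blue(fido) AND green(b) -> flagged(fido)]. Adds flagged(fido).
Round 3: R5 [flagged(fido) -> flies(fido)]. Adds flies(fido).
Closure: {active(fido), approved(fido), bird(fido), blue(fido), cold(b), flagged(fido), flies(fido), green(b), locked(b), open(b), ready(b), swims(b)} — 12 facts.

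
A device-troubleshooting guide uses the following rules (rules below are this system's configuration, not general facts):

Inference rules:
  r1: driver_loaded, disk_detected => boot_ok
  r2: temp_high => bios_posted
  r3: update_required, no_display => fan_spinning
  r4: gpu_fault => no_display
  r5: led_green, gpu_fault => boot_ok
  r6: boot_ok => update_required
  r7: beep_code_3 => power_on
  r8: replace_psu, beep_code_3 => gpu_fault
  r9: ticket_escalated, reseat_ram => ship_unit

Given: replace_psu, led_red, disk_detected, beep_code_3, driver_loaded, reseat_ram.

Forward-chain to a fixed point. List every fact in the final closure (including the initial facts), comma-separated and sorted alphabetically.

Round 1: r1 [driver_loaded, disk_detected => boot_ok]; r7 [beep_code_3 => power_on]; r8 [replace_psu, beep_code_3 => gpu_fault]. New: boot_ok, power_on, gpu_fault.
Round 2: r4 [gpu_fault => no_display]; r6 [boot_ok => update_required]. New: no_display, update_required.
Round 3: r3 [update_required, no_display => fan_spinning]. New: fan_spinning.

beep_code_3, boot_ok, disk_detected, driver_loaded, fan_spinning, gpu_fault, led_red, no_display, power_on, replace_psu, reseat_ram, update_required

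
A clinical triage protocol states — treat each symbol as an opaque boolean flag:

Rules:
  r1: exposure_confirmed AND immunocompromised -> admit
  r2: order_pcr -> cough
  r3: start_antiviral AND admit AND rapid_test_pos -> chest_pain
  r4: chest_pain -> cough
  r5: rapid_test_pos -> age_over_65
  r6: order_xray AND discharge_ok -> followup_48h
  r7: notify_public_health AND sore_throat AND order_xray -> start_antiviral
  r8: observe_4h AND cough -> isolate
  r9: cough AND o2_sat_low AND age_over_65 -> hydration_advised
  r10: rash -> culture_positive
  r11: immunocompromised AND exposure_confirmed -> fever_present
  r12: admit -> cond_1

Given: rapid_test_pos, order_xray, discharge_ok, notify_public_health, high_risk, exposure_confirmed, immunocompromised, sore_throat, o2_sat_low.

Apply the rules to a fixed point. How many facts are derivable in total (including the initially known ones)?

Round 1: r1 [exposure_confirmed AND immunocompromised -> admit]; r5 [rapid_test_pos -> age_over_65]; r6 [order_xray AND discharge_ok -> followup_48h]; r7 [notify_public_health AND sore_throat AND order_xray -> start_antiviral]; r11 [immunocompromised AND exposure_confirmed -> fever_present]. New: admit, age_over_65, followup_48h, start_antiviral, fever_present.
Round 2: r3 [start_antiviral AND admit AND rapid_test_pos -> chest_pain]; r12 [admit -> cond_1]. New: chest_pain, cond_1.
Round 3: r4 [chest_pain -> cough]. New: cough.
Round 4: r9 [cough AND o2_sat_low AND age_over_65 -> hydration_advised]. New: hydration_advised.
Closure: {admit, age_over_65, chest_pain, cond_1, cough, discharge_ok, exposure_confirmed, fever_present, followup_48h, high_risk, hydration_advised, immunocompromised, notify_public_health, o2_sat_low, order_xray, rapid_test_pos, sore_throat, start_antiviral} — 18 facts.

18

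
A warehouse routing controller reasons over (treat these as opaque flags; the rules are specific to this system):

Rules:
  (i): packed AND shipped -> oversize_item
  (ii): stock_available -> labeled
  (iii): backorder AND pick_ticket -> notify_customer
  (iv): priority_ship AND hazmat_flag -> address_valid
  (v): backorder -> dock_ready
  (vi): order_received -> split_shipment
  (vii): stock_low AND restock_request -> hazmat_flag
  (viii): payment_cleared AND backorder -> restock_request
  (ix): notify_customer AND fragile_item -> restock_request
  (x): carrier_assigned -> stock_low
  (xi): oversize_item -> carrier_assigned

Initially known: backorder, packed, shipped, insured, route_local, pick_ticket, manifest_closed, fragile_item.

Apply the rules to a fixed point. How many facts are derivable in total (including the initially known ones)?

Round 1: (i) [packed AND shipped -> oversize_item]; (iii) [backorder AND pick_ticket -> notify_customer]; (v) [backorder -> dock_ready]. New: oversize_item, notify_customer, dock_ready.
Round 2: (ix) [notify_customer AND fragile_item -> restock_request]; (xi) [oversize_item -> carrier_assigned]. New: restock_request, carrier_assigned.
Round 3: (x) [carrier_assigned -> stock_low]. New: stock_low.
Round 4: (vii) [stock_low AND restock_request -> hazmat_flag]. New: hazmat_flag.
Closure: {backorder, carrier_assigned, dock_ready, fragile_item, hazmat_flag, insured, manifest_closed, notify_customer, oversize_item, packed, pick_ticket, restock_request, route_local, shipped, stock_low} — 15 facts.

15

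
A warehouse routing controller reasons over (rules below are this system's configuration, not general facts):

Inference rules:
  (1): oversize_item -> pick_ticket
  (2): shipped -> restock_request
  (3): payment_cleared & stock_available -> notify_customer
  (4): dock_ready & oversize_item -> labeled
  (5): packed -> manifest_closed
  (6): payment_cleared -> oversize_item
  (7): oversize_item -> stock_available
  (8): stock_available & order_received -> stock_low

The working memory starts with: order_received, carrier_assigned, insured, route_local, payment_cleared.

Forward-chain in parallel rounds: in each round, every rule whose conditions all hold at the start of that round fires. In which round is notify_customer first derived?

3

Round 1: (6) [payment_cleared -> oversize_item]. New: oversize_item.
Round 2: (1) [oversize_item -> pick_ticket]; (7) [oversize_item -> stock_available]. New: pick_ticket, stock_available.
Round 3: (3) [payment_cleared & stock_available -> notify_customer]; (8) [stock_available & order_received -> stock_low]. New: notify_customer, stock_low.
notify_customer first appears in round 3.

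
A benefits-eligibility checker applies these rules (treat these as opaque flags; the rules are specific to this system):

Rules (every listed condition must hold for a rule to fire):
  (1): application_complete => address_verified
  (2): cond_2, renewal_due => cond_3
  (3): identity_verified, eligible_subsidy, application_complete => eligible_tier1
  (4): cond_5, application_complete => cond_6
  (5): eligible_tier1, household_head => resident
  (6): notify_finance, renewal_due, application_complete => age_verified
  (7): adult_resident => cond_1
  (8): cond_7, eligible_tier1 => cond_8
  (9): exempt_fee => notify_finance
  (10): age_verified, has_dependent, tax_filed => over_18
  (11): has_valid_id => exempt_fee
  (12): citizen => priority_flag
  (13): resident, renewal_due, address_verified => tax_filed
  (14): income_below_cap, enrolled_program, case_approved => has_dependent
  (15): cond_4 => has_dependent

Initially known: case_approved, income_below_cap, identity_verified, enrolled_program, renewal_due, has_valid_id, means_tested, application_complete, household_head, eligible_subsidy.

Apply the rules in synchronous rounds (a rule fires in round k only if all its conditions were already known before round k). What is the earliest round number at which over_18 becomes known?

4

Round 1: (1) [application_complete => address_verified]; (3) [identity_verified, eligible_subsidy, application_complete => eligible_tier1]; (11) [has_valid_id => exempt_fee]; (14) [income_below_cap, enrolled_program, case_approved => has_dependent]. New: address_verified, eligible_tier1, exempt_fee, has_dependent.
Round 2: (5) [eligible_tier1, household_head => resident]; (9) [exempt_fee => notify_finance]. New: resident, notify_finance.
Round 3: (6) [notify_finance, renewal_due, application_complete => age_verified]; (13) [resident, renewal_due, address_verified => tax_filed]. New: age_verified, tax_filed.
Round 4: (10) [age_verified, has_dependent, tax_filed => over_18]. New: over_18.
over_18 first appears in round 4.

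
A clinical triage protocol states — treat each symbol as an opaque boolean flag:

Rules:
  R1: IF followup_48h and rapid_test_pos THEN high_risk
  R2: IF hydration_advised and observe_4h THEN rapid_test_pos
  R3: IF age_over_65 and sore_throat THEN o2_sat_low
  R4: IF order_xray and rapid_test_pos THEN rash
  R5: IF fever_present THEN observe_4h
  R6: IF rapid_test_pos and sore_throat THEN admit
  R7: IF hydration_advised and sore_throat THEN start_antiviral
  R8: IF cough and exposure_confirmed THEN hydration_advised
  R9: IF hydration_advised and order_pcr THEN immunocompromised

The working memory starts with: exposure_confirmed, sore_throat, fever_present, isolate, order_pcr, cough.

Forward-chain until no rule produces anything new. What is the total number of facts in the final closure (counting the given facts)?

Round 1: R5 [IF fever_present THEN observe_4h]; R8 [IF cough and exposure_confirmed THEN hydration_advised]. New: observe_4h, hydration_advised.
Round 2: R2 [IF hydration_advised and observe_4h THEN rapid_test_pos]; R7 [IF hydration_advised and sore_throat THEN start_antiviral]; R9 [IF hydration_advised and order_pcr THEN immunocompromised]. New: rapid_test_pos, start_antiviral, immunocompromised.
Round 3: R6 [IF rapid_test_pos and sore_throat THEN admit]. New: admit.
Closure: {admit, cough, exposure_confirmed, fever_present, hydration_advised, immunocompromised, isolate, observe_4h, order_pcr, rapid_test_pos, sore_throat, start_antiviral} — 12 facts.

12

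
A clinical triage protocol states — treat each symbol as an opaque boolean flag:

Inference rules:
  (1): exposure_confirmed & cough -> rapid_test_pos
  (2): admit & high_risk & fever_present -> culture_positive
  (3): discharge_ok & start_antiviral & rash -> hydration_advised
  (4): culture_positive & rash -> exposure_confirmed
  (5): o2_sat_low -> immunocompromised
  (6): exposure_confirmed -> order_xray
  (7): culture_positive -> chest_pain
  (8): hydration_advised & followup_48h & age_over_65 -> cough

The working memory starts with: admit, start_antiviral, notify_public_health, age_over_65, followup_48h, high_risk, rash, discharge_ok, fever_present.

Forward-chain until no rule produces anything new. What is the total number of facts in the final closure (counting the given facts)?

16

Round 1 fires (2), (3), giving culture_positive, hydration_advised.
Round 2 fires (4), (7), (8), giving exposure_confirmed, chest_pain, cough.
Round 3 fires (1), (6), giving rapid_test_pos, order_xray.
Closure: {admit, age_over_65, chest_pain, cough, culture_positive, discharge_ok, exposure_confirmed, fever_present, followup_48h, high_risk, hydration_advised, notify_public_health, order_xray, rapid_test_pos, rash, start_antiviral} — 16 facts.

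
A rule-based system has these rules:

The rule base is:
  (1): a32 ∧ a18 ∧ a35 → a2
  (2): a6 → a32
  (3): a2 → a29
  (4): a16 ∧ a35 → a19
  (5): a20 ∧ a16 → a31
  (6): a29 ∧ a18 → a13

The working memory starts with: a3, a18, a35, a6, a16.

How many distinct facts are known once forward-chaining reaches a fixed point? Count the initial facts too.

10

Round 1: (2) [a6 → a32]; (4) [a16 ∧ a35 → a19]. New: a32, a19.
Round 2: (1) [a32 ∧ a18 ∧ a35 → a2]. New: a2.
Round 3: (3) [a2 → a29]. New: a29.
Round 4: (6) [a29 ∧ a18 → a13]. New: a13.
Closure: {a13, a16, a18, a19, a2, a29, a3, a32, a35, a6} — 10 facts.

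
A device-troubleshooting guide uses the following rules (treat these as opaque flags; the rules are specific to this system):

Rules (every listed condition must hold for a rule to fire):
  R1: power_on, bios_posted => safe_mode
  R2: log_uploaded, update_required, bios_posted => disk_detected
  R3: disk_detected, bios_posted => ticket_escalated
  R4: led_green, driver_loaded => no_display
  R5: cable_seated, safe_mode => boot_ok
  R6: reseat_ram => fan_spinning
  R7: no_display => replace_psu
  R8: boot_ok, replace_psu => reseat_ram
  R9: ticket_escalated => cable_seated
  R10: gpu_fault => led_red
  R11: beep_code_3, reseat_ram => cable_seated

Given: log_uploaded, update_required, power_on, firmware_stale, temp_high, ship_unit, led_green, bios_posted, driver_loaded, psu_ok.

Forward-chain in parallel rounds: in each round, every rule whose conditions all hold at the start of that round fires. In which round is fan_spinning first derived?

Round 1: R1 [power_on, bios_posted => safe_mode]; R2 [log_uploaded, update_required, bios_posted => disk_detected]; R4 [led_green, driver_loaded => no_display]. New: safe_mode, disk_detected, no_display.
Round 2: R3 [disk_detected, bios_posted => ticket_escalated]; R7 [no_display => replace_psu]. New: ticket_escalated, replace_psu.
Round 3: R9 [ticket_escalated => cable_seated]. New: cable_seated.
Round 4: R5 [cable_seated, safe_mode => boot_ok]. New: boot_ok.
Round 5: R8 [boot_ok, replace_psu => reseat_ram]. New: reseat_ram.
Round 6: R6 [reseat_ram => fan_spinning]. New: fan_spinning.
fan_spinning first appears in round 6.

6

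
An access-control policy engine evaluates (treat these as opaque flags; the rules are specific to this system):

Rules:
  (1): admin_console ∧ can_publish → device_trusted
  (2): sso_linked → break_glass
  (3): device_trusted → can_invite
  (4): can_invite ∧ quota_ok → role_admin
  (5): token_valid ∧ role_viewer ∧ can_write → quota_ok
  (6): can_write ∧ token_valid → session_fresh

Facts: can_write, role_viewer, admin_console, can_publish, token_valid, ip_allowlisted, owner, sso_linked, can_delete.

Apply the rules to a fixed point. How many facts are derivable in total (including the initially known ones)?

Round 1: (1) [admin_console ∧ can_publish → device_trusted]; (2) [sso_linked → break_glass]; (5) [token_valid ∧ role_viewer ∧ can_write → quota_ok]; (6) [can_write ∧ token_valid → session_fresh]. New: device_trusted, break_glass, quota_ok, session_fresh.
Round 2: (3) [device_trusted → can_invite]. New: can_invite.
Round 3: (4) [can_invite ∧ quota_ok → role_admin]. New: role_admin.
Closure: {admin_console, break_glass, can_delete, can_invite, can_publish, can_write, device_trusted, ip_allowlisted, owner, quota_ok, role_admin, role_viewer, session_fresh, sso_linked, token_valid} — 15 facts.

15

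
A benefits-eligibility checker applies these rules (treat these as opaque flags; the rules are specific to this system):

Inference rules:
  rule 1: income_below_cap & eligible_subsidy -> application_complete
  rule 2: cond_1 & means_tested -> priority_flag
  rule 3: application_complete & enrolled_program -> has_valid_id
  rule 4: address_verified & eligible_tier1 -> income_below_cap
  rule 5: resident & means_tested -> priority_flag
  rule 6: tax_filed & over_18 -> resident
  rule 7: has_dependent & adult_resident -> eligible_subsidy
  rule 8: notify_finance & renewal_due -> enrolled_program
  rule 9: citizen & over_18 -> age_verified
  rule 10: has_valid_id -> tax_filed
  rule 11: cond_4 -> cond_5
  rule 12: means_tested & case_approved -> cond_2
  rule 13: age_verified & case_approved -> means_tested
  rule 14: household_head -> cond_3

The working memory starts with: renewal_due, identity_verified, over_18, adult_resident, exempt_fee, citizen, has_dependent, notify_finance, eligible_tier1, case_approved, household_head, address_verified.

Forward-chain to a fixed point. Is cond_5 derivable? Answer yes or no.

no

Round 1 fires rule 4, rule 7, rule 8, rule 9, rule 14, giving income_below_cap, eligible_subsidy, enrolled_program, age_verified, cond_3.
Round 2 fires rule 1, rule 13, giving application_complete, means_tested.
Round 3 fires rule 3, rule 12, giving has_valid_id, cond_2.
Round 4 fires rule 10, giving tax_filed.
Round 5 fires rule 6, giving resident.
Round 6 fires rule 5, giving priority_flag.
Fixed point reached. cond_5 is concluded only by rule 11; rule 11 needs cond_4 (never derived).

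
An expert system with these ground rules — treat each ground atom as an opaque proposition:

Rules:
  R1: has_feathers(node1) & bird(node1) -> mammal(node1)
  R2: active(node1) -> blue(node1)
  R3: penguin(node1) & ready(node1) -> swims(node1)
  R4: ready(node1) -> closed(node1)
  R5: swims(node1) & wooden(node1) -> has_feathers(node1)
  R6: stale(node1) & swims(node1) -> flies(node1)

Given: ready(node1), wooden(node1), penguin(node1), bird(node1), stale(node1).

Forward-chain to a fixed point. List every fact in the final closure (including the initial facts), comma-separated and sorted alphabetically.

bird(node1), closed(node1), flies(node1), has_feathers(node1), mammal(node1), penguin(node1), ready(node1), stale(node1), swims(node1), wooden(node1)

Round 1: R3 [penguin(node1) & ready(node1) -> swims(node1)]; R4 [ready(node1) -> closed(node1)]. New: swims(node1), closed(node1).
Round 2: R5 [swims(node1) & wooden(node1) -> has_feathers(node1)]; R6 [stale(node1) & swims(node1) -> flies(node1)]. New: has_feathers(node1), flies(node1).
Round 3: R1 [has_feathers(node1) & bird(node1) -> mammal(node1)]. New: mammal(node1).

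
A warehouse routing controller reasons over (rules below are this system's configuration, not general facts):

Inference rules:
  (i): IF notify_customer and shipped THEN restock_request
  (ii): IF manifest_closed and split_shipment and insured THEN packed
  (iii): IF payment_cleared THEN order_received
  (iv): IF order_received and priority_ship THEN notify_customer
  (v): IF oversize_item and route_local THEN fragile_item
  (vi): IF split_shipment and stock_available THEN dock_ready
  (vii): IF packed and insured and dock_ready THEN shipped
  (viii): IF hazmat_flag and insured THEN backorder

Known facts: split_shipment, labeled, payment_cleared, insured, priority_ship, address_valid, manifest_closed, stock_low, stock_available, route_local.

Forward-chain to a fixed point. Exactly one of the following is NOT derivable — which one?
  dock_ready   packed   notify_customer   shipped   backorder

backorder

Round 1: (ii) [IF manifest_closed and split_shipment and insured THEN packed]; (iii) [IF payment_cleared THEN order_received]; (vi) [IF split_shipment and stock_available THEN dock_ready]. New: packed, order_received, dock_ready.
Round 2: (iv) [IF order_received and priority_ship THEN notify_customer]; (vii) [IF packed and insured and dock_ready THEN shipped]. New: notify_customer, shipped.
Round 3: (i) [IF notify_customer and shipped THEN restock_request]. New: restock_request.
Derived: dock_ready (round 1), notify_customer (round 2), shipped (round 2), packed (round 1). backorder never appears in any round.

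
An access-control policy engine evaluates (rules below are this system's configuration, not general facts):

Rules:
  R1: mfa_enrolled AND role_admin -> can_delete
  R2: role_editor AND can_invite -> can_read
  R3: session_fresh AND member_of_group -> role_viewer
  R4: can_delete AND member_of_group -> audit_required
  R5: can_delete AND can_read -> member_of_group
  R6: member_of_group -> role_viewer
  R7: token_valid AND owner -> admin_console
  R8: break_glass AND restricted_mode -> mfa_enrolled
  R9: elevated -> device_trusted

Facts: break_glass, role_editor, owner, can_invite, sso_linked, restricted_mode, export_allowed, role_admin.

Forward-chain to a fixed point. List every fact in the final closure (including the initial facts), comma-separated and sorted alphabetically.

audit_required, break_glass, can_delete, can_invite, can_read, export_allowed, member_of_group, mfa_enrolled, owner, restricted_mode, role_admin, role_editor, role_viewer, sso_linked

[1] R2 [role_editor AND can_invite -> can_read]; R8 [break_glass AND restricted_mode -> mfa_enrolled]. ⇒ new: can_read, mfa_enrolled.
[2] R1 [mfa_enrolled AND role_admin -> can_delete]. ⇒ new: can_delete.
[3] R5 [can_delete AND can_read -> member_of_group]. ⇒ new: member_of_group.
[4] R4 [can_delete AND member_of_group -> audit_required]; R6 [member_of_group -> role_viewer]. ⇒ new: audit_required, role_viewer.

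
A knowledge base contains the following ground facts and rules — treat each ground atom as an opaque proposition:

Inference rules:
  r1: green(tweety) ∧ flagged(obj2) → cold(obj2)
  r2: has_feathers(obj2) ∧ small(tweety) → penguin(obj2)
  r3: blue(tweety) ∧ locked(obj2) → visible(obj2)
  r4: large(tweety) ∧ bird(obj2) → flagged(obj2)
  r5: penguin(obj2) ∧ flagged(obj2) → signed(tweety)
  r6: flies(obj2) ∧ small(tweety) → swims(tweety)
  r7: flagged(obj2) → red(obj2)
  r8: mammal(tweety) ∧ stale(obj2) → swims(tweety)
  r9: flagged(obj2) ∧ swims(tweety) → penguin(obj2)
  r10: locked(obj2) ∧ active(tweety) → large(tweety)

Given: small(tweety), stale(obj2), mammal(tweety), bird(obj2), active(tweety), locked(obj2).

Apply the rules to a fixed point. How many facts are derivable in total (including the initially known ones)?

[1] r8 [mammal(tweety) ∧ stale(obj2) → swims(tweety)]; r10 [locked(obj2) ∧ active(tweety) → large(tweety)]. ⇒ new: swims(tweety), large(tweety).
[2] r4 [large(tweety) ∧ bird(obj2) → flagged(obj2)]. ⇒ new: flagged(obj2).
[3] r7 [flagged(obj2) → red(obj2)]; r9 [flagged(obj2) ∧ swims(tweety) → penguin(obj2)]. ⇒ new: red(obj2), penguin(obj2).
[4] r5 [penguin(obj2) ∧ flagged(obj2) → signed(tweety)]. ⇒ new: signed(tweety).
Closure: {active(tweety), bird(obj2), flagged(obj2), large(tweety), locked(obj2), mammal(tweety), penguin(obj2), red(obj2), signed(tweety), small(tweety), stale(obj2), swims(tweety)} — 12 facts.

12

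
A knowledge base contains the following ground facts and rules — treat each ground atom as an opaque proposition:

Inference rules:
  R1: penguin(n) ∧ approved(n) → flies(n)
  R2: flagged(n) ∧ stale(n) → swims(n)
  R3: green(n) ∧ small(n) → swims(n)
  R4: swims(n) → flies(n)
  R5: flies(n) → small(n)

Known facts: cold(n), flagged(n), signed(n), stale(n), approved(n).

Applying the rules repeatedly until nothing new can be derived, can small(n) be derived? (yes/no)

yes

Round 1 — R2, derive swims(n).
Round 2 — R4, derive flies(n).
Round 3 — R5, derive small(n).
small(n) appears in round 3, so it is derivable.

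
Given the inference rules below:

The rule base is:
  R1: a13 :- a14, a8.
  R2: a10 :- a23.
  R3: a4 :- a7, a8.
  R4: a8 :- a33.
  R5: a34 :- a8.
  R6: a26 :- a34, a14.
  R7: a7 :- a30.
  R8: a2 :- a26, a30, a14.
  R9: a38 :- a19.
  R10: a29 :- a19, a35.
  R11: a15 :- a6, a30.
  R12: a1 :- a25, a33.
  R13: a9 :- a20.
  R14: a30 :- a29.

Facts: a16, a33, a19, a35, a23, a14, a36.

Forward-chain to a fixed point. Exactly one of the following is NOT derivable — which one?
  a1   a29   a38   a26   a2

Round 1 fires R2, R4, R9, R10, giving a10, a8, a38, a29.
Round 2 fires R1, R5, R14, giving a13, a34, a30.
Round 3 fires R6, R7, giving a26, a7.
Round 4 fires R3, R8, giving a4, a2.
Derived: a26 (round 3), a2 (round 4), a38 (round 1), a29 (round 1). a1 never appears in any round.

a1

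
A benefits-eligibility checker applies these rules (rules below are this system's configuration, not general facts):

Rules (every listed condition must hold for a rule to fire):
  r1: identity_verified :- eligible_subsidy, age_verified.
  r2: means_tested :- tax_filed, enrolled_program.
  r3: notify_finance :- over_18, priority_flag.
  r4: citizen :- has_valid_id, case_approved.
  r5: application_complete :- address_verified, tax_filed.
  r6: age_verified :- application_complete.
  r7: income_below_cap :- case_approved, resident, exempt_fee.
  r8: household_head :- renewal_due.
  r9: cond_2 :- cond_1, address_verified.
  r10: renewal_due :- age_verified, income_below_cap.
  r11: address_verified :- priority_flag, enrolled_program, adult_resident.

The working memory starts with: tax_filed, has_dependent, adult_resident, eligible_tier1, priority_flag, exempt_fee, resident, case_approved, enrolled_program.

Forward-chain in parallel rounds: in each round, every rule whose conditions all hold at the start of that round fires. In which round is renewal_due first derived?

4

Round 1: r2 [means_tested :- tax_filed, enrolled_program.]; r7 [income_below_cap :- case_approved, resident, exempt_fee.]; r11 [address_verified :- priority_flag, enrolled_program, adult_resident.]. Adds means_tested, income_below_cap, address_verified.
Round 2: r5 [application_complete :- address_verified, tax_filed.]. Adds application_complete.
Round 3: r6 [age_verified :- application_complete.]. Adds age_verified.
Round 4: r10 [renewal_due :- age_verified, income_below_cap.]. Adds renewal_due.
renewal_due first appears in round 4.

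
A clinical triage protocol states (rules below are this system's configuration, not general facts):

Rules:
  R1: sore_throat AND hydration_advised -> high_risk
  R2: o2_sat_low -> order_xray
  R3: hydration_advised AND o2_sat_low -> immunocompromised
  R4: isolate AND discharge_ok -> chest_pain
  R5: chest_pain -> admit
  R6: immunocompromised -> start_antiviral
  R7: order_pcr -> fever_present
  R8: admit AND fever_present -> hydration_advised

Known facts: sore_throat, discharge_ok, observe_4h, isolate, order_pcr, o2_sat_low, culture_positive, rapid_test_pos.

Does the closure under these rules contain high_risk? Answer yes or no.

yes

Round 1: R2 [o2_sat_low -> order_xray]; R4 [isolate AND discharge_ok -> chest_pain]; R7 [order_pcr -> fever_present]. Adds order_xray, chest_pain, fever_present.
Round 2: R5 [chest_pain -> admit]. Adds admit.
Round 3: R8 [admit AND fever_present -> hydration_advised]. Adds hydration_advised.
Round 4: R1 [sore_throat AND hydration_advised -> high_risk]; R3 [hydration_advised AND o2_sat_low -> immunocompromised]. Adds high_risk, immunocompromised.
Round 5: R6 [immunocompromised -> start_antiviral]. Adds start_antiviral.
high_risk appears in round 4, so it is derivable.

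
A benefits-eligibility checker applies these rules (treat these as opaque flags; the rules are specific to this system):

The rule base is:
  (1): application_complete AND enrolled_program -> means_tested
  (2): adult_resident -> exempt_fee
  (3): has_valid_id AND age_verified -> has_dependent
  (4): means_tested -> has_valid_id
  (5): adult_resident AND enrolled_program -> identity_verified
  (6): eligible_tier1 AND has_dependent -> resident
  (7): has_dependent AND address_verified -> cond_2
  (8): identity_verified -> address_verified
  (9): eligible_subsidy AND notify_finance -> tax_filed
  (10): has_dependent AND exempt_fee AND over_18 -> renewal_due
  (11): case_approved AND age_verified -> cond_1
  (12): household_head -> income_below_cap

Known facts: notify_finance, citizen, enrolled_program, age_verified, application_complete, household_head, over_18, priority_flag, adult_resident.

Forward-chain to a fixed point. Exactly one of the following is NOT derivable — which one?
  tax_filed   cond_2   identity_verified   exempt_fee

Round 1 — (1), (2), (5), (12), derive means_tested, exempt_fee, identity_verified, income_below_cap.
Round 2 — (4), (8), derive has_valid_id, address_verified.
Round 3 — (3), derive has_dependent.
Round 4 — (7), (10), derive cond_2, renewal_due.
Derived: identity_verified (round 1), cond_2 (round 4), exempt_fee (round 1). tax_filed never appears in any round.

tax_filed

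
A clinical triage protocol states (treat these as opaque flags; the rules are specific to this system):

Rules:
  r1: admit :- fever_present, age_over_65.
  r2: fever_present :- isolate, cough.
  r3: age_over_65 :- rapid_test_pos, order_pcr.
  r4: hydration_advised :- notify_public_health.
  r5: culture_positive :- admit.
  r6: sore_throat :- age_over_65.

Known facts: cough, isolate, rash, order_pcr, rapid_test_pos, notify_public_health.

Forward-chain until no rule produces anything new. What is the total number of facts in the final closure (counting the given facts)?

12

[1] r2 [fever_present :- isolate, cough.]; r3 [age_over_65 :- rapid_test_pos, order_pcr.]; r4 [hydration_advised :- notify_public_health.]. ⇒ new: fever_present, age_over_65, hydration_advised.
[2] r1 [admit :- fever_present, age_over_65.]; r6 [sore_throat :- age_over_65.]. ⇒ new: admit, sore_throat.
[3] r5 [culture_positive :- admit.]. ⇒ new: culture_positive.
Closure: {admit, age_over_65, cough, culture_positive, fever_present, hydration_advised, isolate, notify_public_health, order_pcr, rapid_test_pos, rash, sore_throat} — 12 facts.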